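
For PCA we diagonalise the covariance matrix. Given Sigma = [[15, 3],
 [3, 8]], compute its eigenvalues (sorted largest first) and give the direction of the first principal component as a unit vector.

Step 1 — characteristic polynomial of 2×2 Sigma:
  det(Sigma - λI) = λ² - trace · λ + det = 0.
  trace = 15 + 8 = 23, det = 15·8 - (3)² = 111.
Step 2 — discriminant:
  Δ = trace² - 4·det = 529 - 444 = 85.
Step 3 — eigenvalues:
  λ = (trace ± √Δ)/2 = (23 ± 9.2195)/2,
  λ_1 = 16.1098,  λ_2 = 6.8902.

Step 4 — unit eigenvector for λ_1: solve (Sigma - λ_1 I)v = 0. First row:
  (15 - 16.1098)·v_x + (3)·v_y = 0, i.e. (-1.1098)·v_x + (3)·v_y = 0,
  so v ∝ (b, λ_1 - a) = (3, 1.1098) = u.
  ||u|| = √((3)² + (1.1098)²) = √(10.2316) ≈ 3.1987,
  v_1 = u/||u|| ≈ (0.9379, 0.3469) (||v_1|| = 1).

λ_1 = 16.1098,  λ_2 = 6.8902;  v_1 ≈ (0.9379, 0.3469)


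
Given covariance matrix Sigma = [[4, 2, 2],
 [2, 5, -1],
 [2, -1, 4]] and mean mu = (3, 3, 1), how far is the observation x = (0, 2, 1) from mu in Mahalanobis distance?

Step 1 — centre the observation: (x - mu) = (-3, -1, 0).

Step 2 — invert Sigma (cofactor / det for 3×3, or solve directly):
  Sigma^{-1} = [[0.5938, -0.3125, -0.375],
 [-0.3125, 0.375, 0.25],
 [-0.375, 0.25, 0.5]].

Step 3 — form the quadratic (x - mu)^T · Sigma^{-1} · (x - mu):
  Sigma^{-1} · (x - mu) = (-1.4688, 0.5625, 0.875).
  (x - mu)^T · [Sigma^{-1} · (x - mu)] = (-3)·(-1.4688) + (-1)·(0.5625) + (0)·(0.875) = 3.8438.

Step 4 — take square root: d = √(3.8438) ≈ 1.9605.

d(x, mu) = √(3.8438) ≈ 1.9605


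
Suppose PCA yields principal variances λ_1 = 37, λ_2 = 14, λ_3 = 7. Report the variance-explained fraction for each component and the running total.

Step 1 — total variance = trace(Sigma) = Σ λ_i = 37 + 14 + 7 = 58.

Step 2 — fraction explained by component i = λ_i / Σ λ:
  PC1: 37/58 = 0.6379
  PC2: 14/58 = 0.2414
  PC3: 7/58 = 0.1207

Step 3 — cumulative fraction after k components = (λ_1 + ... + λ_k) / Σ λ:
  k = 1: 37/58 = 0.6379
  k = 2: (37 + 14)/58 = 51/58 = 0.8793
  k = 3: (37 + 14 + 7)/58 = 58/58 = 1

Summary (fraction, with percent):

explained: PC1 0.6379 (63.79%), PC2 0.2414 (24.14%), PC3 0.1207 (12.07%);  cumulative: 0.6379, 0.8793, 1


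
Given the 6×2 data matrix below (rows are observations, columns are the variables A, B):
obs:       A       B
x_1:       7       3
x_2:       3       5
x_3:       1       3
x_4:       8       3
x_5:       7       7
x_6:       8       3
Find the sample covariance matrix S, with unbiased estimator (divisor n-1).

Step 1 — column means:
  mean(A) = (7 + 3 + 1 + 8 + 7 + 8) / 6 = 34/6 = 5.6667
  mean(B) = (3 + 5 + 3 + 3 + 7 + 3) / 6 = 24/6 = 4

Step 2 — sample covariance S[i,j] = (1/(n-1)) · Σ_k (x_{k,i} - mean_i) · (x_{k,j} - mean_j), with n-1 = 5.
  S[A,A] = ((1.3333)·(1.3333) + (-2.6667)·(-2.6667) + (-4.6667)·(-4.6667) + (2.3333)·(2.3333) + (1.3333)·(1.3333) + (2.3333)·(2.3333)) / 5 = 43.3333/5 = 8.6667
  S[A,B] = ((1.3333)·(-1) + (-2.6667)·(1) + (-4.6667)·(-1) + (2.3333)·(-1) + (1.3333)·(3) + (2.3333)·(-1)) / 5 = 0/5 = 0
  S[B,B] = ((-1)·(-1) + (1)·(1) + (-1)·(-1) + (-1)·(-1) + (3)·(3) + (-1)·(-1)) / 5 = 14/5 = 2.8

S is symmetric (S[j,i] = S[i,j]). Assembling:

S = [[8.6667, 0],
 [0, 2.8]]


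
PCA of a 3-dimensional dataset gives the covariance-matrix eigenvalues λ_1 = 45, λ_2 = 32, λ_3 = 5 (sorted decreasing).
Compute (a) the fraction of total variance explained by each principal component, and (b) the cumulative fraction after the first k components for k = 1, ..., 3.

Step 1 — total variance = trace(Sigma) = Σ λ_i = 45 + 32 + 5 = 82.

Step 2 — fraction explained by component i = λ_i / Σ λ:
  PC1: 45/82 = 0.5488
  PC2: 32/82 = 0.3902
  PC3: 5/82 = 0.061

Step 3 — cumulative fraction after k components = (λ_1 + ... + λ_k) / Σ λ:
  k = 1: 45/82 = 0.5488
  k = 2: (45 + 32)/82 = 77/82 = 0.939
  k = 3: (45 + 32 + 5)/82 = 82/82 = 1

Summary (fraction, with percent):

explained: PC1 0.5488 (54.88%), PC2 0.3902 (39.02%), PC3 0.061 (6.1%);  cumulative: 0.5488, 0.939, 1


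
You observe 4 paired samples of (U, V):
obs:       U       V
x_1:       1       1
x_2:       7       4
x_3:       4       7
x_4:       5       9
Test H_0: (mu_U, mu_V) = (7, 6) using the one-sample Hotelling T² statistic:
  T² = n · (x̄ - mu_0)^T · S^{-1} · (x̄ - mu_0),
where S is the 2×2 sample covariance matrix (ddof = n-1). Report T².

Step 1 — sample mean vector:
  mean(U) = (1 + 7 + 4 + 5) / 4 = 17/4 = 4.25
  mean(V) = (1 + 4 + 7 + 9) / 4 = 21/4 = 5.25
  x̄ = (4.25, 5.25),  deviation x̄ - mu_0 = (4.25, 5.25) - (7, 6) = (-2.75, -0.75).

Step 2 — sample covariance matrix, S[i,j] = (1/(n-1)) · Σ_k (x_{k,i} - mean_i) · (x_{k,j} - mean_j), divisor n-1 = 3:
  S[U,U] = ((-3.25)·(-3.25) + (2.75)·(2.75) + (-0.25)·(-0.25) + (0.75)·(0.75)) / 3 = 18.75/3 = 6.25
  S[U,V] = ((-3.25)·(-4.25) + (2.75)·(-1.25) + (-0.25)·(1.75) + (0.75)·(3.75)) / 3 = 12.75/3 = 4.25
  S[V,V] = ((-4.25)·(-4.25) + (-1.25)·(-1.25) + (1.75)·(1.75) + (3.75)·(3.75)) / 3 = 36.75/3 = 12.25
  S = [[6.25, 4.25],
 [4.25, 12.25]].

Step 3 — invert S. det(S) = 6.25·12.25 - (4.25)² = 58.5.
  S^{-1} = (1/det) · [[d, -b], [-b, a]] = [[0.2094, -0.0726],
 [-0.0726, 0.1068]].

Step 4 — quadratic form (x̄ - mu_0)^T · S^{-1} · (x̄ - mu_0):
  S^{-1} · (x̄ - mu_0) = (-0.5214, 0.1197),
  (x̄ - mu_0)^T · [...] = (-2.75)·(-0.5214) + (-0.75)·(0.1197) = 1.344.

Step 5 — scale by n: T² = 4 · 1.344 = 5.3761.

T² ≈ 5.3761


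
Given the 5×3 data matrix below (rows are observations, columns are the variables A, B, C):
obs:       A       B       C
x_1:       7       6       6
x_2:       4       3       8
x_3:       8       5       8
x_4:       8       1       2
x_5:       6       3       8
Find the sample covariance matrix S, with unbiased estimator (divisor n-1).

Step 1 — column means:
  mean(A) = (7 + 4 + 8 + 8 + 6) / 5 = 33/5 = 6.6
  mean(B) = (6 + 3 + 5 + 1 + 3) / 5 = 18/5 = 3.6
  mean(C) = (6 + 8 + 8 + 2 + 8) / 5 = 32/5 = 6.4

Step 2 — sample covariance S[i,j] = (1/(n-1)) · Σ_k (x_{k,i} - mean_i) · (x_{k,j} - mean_j), with n-1 = 4.
  S[A,A] = ((0.4)·(0.4) + (-2.6)·(-2.6) + (1.4)·(1.4) + (1.4)·(1.4) + (-0.6)·(-0.6)) / 4 = 11.2/4 = 2.8
  S[A,B] = ((0.4)·(2.4) + (-2.6)·(-0.6) + (1.4)·(1.4) + (1.4)·(-2.6) + (-0.6)·(-0.6)) / 4 = 1.2/4 = 0.3
  S[A,C] = ((0.4)·(-0.4) + (-2.6)·(1.6) + (1.4)·(1.6) + (1.4)·(-4.4) + (-0.6)·(1.6)) / 4 = -9.2/4 = -2.3
  S[B,B] = ((2.4)·(2.4) + (-0.6)·(-0.6) + (1.4)·(1.4) + (-2.6)·(-2.6) + (-0.6)·(-0.6)) / 4 = 15.2/4 = 3.8
  S[B,C] = ((2.4)·(-0.4) + (-0.6)·(1.6) + (1.4)·(1.6) + (-2.6)·(-4.4) + (-0.6)·(1.6)) / 4 = 10.8/4 = 2.7
  S[C,C] = ((-0.4)·(-0.4) + (1.6)·(1.6) + (1.6)·(1.6) + (-4.4)·(-4.4) + (1.6)·(1.6)) / 4 = 27.2/4 = 6.8

S is symmetric (S[j,i] = S[i,j]). Assembling:

S = [[2.8, 0.3, -2.3],
 [0.3, 3.8, 2.7],
 [-2.3, 2.7, 6.8]]


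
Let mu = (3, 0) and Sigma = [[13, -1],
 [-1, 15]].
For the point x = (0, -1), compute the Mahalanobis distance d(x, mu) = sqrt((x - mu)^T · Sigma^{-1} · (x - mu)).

Step 1 — centre the observation: (x - mu) = (-3, -1).

Step 2 — invert Sigma. det(Sigma) = 13·15 - (-1)² = 194.
  Sigma^{-1} = (1/det) · [[d, -b], [-b, a]] = [[0.0773, 0.0052],
 [0.0052, 0.067]].

Step 3 — form the quadratic (x - mu)^T · Sigma^{-1} · (x - mu):
  Sigma^{-1} · (x - mu) = (-0.2371, -0.0825).
  (x - mu)^T · [Sigma^{-1} · (x - mu)] = (-3)·(-0.2371) + (-1)·(-0.0825) = 0.7938.

Step 4 — take square root: d = √(0.7938) ≈ 0.891.

d(x, mu) = √(0.7938) ≈ 0.891


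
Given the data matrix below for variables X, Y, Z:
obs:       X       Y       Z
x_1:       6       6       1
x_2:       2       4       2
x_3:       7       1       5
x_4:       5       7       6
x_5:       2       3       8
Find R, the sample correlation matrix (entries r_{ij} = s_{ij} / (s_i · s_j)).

Step 1 — column means:
  mean(X) = (6 + 2 + 7 + 5 + 2) / 5 = 22/5 = 4.4
  mean(Y) = (6 + 4 + 1 + 7 + 3) / 5 = 21/5 = 4.2
  mean(Z) = (1 + 2 + 5 + 6 + 8) / 5 = 22/5 = 4.4

Step 2 — sample variances and covariances s[i,j] = (1/(n-1)) · Σ_k (x_{k,i} - mean_i) · (x_{k,j} - mean_j), with n-1 = 4:
  s[X,X] = ((1.6)·(1.6) + (-2.4)·(-2.4) + (2.6)·(2.6) + (0.6)·(0.6) + (-2.4)·(-2.4)) / 4 = 21.2/4 = 5.3
  s[X,Y] = ((1.6)·(1.8) + (-2.4)·(-0.2) + (2.6)·(-3.2) + (0.6)·(2.8) + (-2.4)·(-1.2)) / 4 = -0.4/4 = -0.1
  s[X,Z] = ((1.6)·(-3.4) + (-2.4)·(-2.4) + (2.6)·(0.6) + (0.6)·(1.6) + (-2.4)·(3.6)) / 4 = -5.8/4 = -1.45
  s[Y,Y] = ((1.8)·(1.8) + (-0.2)·(-0.2) + (-3.2)·(-3.2) + (2.8)·(2.8) + (-1.2)·(-1.2)) / 4 = 22.8/4 = 5.7
  s[Y,Z] = ((1.8)·(-3.4) + (-0.2)·(-2.4) + (-3.2)·(0.6) + (2.8)·(1.6) + (-1.2)·(3.6)) / 4 = -7.4/4 = -1.85
  s[Z,Z] = ((-3.4)·(-3.4) + (-2.4)·(-2.4) + (0.6)·(0.6) + (1.6)·(1.6) + (3.6)·(3.6)) / 4 = 33.2/4 = 8.3
  Sample standard deviations s_i = √(s[i,i]):
  s(X) = √(5.3) = 2.3022
  s(Y) = √(5.7) = 2.3875
  s(Z) = √(8.3) = 2.881

Step 3 — r_{ij} = s_{ij} / (s_i · s_j):
  r[X,X] = 1 (diagonal).
  r[X,Y] = -0.1 / (2.3022 · 2.3875) = -0.1 / 5.4964 = -0.0182
  r[X,Z] = -1.45 / (2.3022 · 2.881) = -1.45 / 6.6325 = -0.2186
  r[Y,Y] = 1 (diagonal).
  r[Y,Z] = -1.85 / (2.3875 · 2.881) = -1.85 / 6.8782 = -0.269
  r[Z,Z] = 1 (diagonal).

R is symmetric with unit diagonal. Assembling:

R = [[1, -0.0182, -0.2186],
 [-0.0182, 1, -0.269],
 [-0.2186, -0.269, 1]]


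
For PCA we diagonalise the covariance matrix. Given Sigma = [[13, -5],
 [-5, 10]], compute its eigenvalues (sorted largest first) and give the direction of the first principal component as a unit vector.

Step 1 — characteristic polynomial of 2×2 Sigma:
  det(Sigma - λI) = λ² - trace · λ + det = 0.
  trace = 13 + 10 = 23, det = 13·10 - (-5)² = 105.
Step 2 — discriminant:
  Δ = trace² - 4·det = 529 - 420 = 109.
Step 3 — eigenvalues:
  λ = (trace ± √Δ)/2 = (23 ± 10.4403)/2,
  λ_1 = 16.7202,  λ_2 = 6.2798.

Step 4 — unit eigenvector for λ_1: solve (Sigma - λ_1 I)v = 0. First row:
  (13 - 16.7202)·v_x + (-5)·v_y = 0, i.e. (-3.7202)·v_x + (-5)·v_y = 0,
  so v ∝ (b, λ_1 - a) = (-5, 3.7202); multiply by -1 so the first entry is positive: u = (5, -3.7202).
  ||u|| = √((5)² + (-3.7202)²) = √(38.8395) ≈ 6.2321,
  v_1 = u/||u|| ≈ (0.8023, -0.5969) (||v_1|| = 1).

λ_1 = 16.7202,  λ_2 = 6.2798;  v_1 ≈ (0.8023, -0.5969)


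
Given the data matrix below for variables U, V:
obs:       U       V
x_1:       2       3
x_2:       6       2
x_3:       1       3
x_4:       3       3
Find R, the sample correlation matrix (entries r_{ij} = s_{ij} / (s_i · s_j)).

Step 1 — column means:
  mean(U) = (2 + 6 + 1 + 3) / 4 = 12/4 = 3
  mean(V) = (3 + 2 + 3 + 3) / 4 = 11/4 = 2.75

Step 2 — sample variances and covariances s[i,j] = (1/(n-1)) · Σ_k (x_{k,i} - mean_i) · (x_{k,j} - mean_j), with n-1 = 3:
  s[U,U] = ((-1)·(-1) + (3)·(3) + (-2)·(-2) + (0)·(0)) / 3 = 14/3 = 4.6667
  s[U,V] = ((-1)·(0.25) + (3)·(-0.75) + (-2)·(0.25) + (0)·(0.25)) / 3 = -3/3 = -1
  s[V,V] = ((0.25)·(0.25) + (-0.75)·(-0.75) + (0.25)·(0.25) + (0.25)·(0.25)) / 3 = 0.75/3 = 0.25
  Sample standard deviations s_i = √(s[i,i]):
  s(U) = √(4.6667) = 2.1602
  s(V) = √(0.25) = 0.5

Step 3 — r_{ij} = s_{ij} / (s_i · s_j):
  r[U,U] = 1 (diagonal).
  r[U,V] = -1 / (2.1602 · 0.5) = -1 / 1.0801 = -0.9258
  r[V,V] = 1 (diagonal).

R is symmetric with unit diagonal. Assembling:

R = [[1, -0.9258],
 [-0.9258, 1]]


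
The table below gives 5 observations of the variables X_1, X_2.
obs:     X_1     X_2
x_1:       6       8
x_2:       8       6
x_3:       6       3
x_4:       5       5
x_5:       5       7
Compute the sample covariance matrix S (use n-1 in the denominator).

Step 1 — column means:
  mean(X_1) = (6 + 8 + 6 + 5 + 5) / 5 = 30/5 = 6
  mean(X_2) = (8 + 6 + 3 + 5 + 7) / 5 = 29/5 = 5.8

Step 2 — sample covariance S[i,j] = (1/(n-1)) · Σ_k (x_{k,i} - mean_i) · (x_{k,j} - mean_j), with n-1 = 4.
  S[X_1,X_1] = ((0)·(0) + (2)·(2) + (0)·(0) + (-1)·(-1) + (-1)·(-1)) / 4 = 6/4 = 1.5
  S[X_1,X_2] = ((0)·(2.2) + (2)·(0.2) + (0)·(-2.8) + (-1)·(-0.8) + (-1)·(1.2)) / 4 = 0/4 = 0
  S[X_2,X_2] = ((2.2)·(2.2) + (0.2)·(0.2) + (-2.8)·(-2.8) + (-0.8)·(-0.8) + (1.2)·(1.2)) / 4 = 14.8/4 = 3.7

S is symmetric (S[j,i] = S[i,j]). Assembling:

S = [[1.5, 0],
 [0, 3.7]]


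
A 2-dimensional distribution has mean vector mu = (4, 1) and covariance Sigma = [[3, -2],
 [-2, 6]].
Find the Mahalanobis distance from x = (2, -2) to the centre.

Step 1 — centre the observation: (x - mu) = (-2, -3).

Step 2 — invert Sigma. det(Sigma) = 3·6 - (-2)² = 14.
  Sigma^{-1} = (1/det) · [[d, -b], [-b, a]] = [[0.4286, 0.1429],
 [0.1429, 0.2143]].

Step 3 — form the quadratic (x - mu)^T · Sigma^{-1} · (x - mu):
  Sigma^{-1} · (x - mu) = (-1.2857, -0.9286).
  (x - mu)^T · [Sigma^{-1} · (x - mu)] = (-2)·(-1.2857) + (-3)·(-0.9286) = 5.3571.

Step 4 — take square root: d = √(5.3571) ≈ 2.3146.

d(x, mu) = √(5.3571) ≈ 2.3146


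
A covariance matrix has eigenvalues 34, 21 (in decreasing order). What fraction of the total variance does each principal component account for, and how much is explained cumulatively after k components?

Step 1 — total variance = trace(Sigma) = Σ λ_i = 34 + 21 = 55.

Step 2 — fraction explained by component i = λ_i / Σ λ:
  PC1: 34/55 = 0.6182
  PC2: 21/55 = 0.3818

Step 3 — cumulative fraction after k components = (λ_1 + ... + λ_k) / Σ λ:
  k = 1: 34/55 = 0.6182
  k = 2: (34 + 21)/55 = 55/55 = 1

Summary (fraction, with percent):

explained: PC1 0.6182 (61.82%), PC2 0.3818 (38.18%);  cumulative: 0.6182, 1


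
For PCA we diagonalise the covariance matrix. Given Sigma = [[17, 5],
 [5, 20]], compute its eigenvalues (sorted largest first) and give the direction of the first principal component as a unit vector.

Step 1 — characteristic polynomial of 2×2 Sigma:
  det(Sigma - λI) = λ² - trace · λ + det = 0.
  trace = 17 + 20 = 37, det = 17·20 - (5)² = 315.
Step 2 — discriminant:
  Δ = trace² - 4·det = 1369 - 1260 = 109.
Step 3 — eigenvalues:
  λ = (trace ± √Δ)/2 = (37 ± 10.4403)/2,
  λ_1 = 23.7202,  λ_2 = 13.2798.

Step 4 — unit eigenvector for λ_1: solve (Sigma - λ_1 I)v = 0. First row:
  (17 - 23.7202)·v_x + (5)·v_y = 0, i.e. (-6.7202)·v_x + (5)·v_y = 0,
  so v ∝ (b, λ_1 - a) = (5, 6.7202) = u.
  ||u|| = √((5)² + (6.7202)²) = √(70.1605) ≈ 8.3762,
  v_1 = u/||u|| ≈ (0.5969, 0.8023) (||v_1|| = 1).

λ_1 = 23.7202,  λ_2 = 13.2798;  v_1 ≈ (0.5969, 0.8023)


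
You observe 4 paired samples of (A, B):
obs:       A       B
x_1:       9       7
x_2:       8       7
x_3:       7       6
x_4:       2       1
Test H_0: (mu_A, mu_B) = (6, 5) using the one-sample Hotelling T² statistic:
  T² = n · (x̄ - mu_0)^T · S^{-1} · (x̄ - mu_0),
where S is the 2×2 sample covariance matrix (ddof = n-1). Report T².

Step 1 — sample mean vector:
  mean(A) = (9 + 8 + 7 + 2) / 4 = 26/4 = 6.5
  mean(B) = (7 + 7 + 6 + 1) / 4 = 21/4 = 5.25
  x̄ = (6.5, 5.25),  deviation x̄ - mu_0 = (6.5, 5.25) - (6, 5) = (0.5, 0.25).

Step 2 — sample covariance matrix, S[i,j] = (1/(n-1)) · Σ_k (x_{k,i} - mean_i) · (x_{k,j} - mean_j), divisor n-1 = 3:
  S[A,A] = ((2.5)·(2.5) + (1.5)·(1.5) + (0.5)·(0.5) + (-4.5)·(-4.5)) / 3 = 29/3 = 9.6667
  S[A,B] = ((2.5)·(1.75) + (1.5)·(1.75) + (0.5)·(0.75) + (-4.5)·(-4.25)) / 3 = 26.5/3 = 8.8333
  S[B,B] = ((1.75)·(1.75) + (1.75)·(1.75) + (0.75)·(0.75) + (-4.25)·(-4.25)) / 3 = 24.75/3 = 8.25
  S = [[9.6667, 8.8333],
 [8.8333, 8.25]].

Step 3 — invert S. det(S) = 9.6667·8.25 - (8.8333)² = 1.7222.
  S^{-1} = (1/det) · [[d, -b], [-b, a]] = [[4.7903, -5.129],
 [-5.129, 5.6129]].

Step 4 — quadratic form (x̄ - mu_0)^T · S^{-1} · (x̄ - mu_0):
  S^{-1} · (x̄ - mu_0) = (1.1129, -1.1613),
  (x̄ - mu_0)^T · [...] = (0.5)·(1.1129) + (0.25)·(-1.1613) = 0.2661.

Step 5 — scale by n: T² = 4 · 0.2661 = 1.0645.

T² ≈ 1.0645


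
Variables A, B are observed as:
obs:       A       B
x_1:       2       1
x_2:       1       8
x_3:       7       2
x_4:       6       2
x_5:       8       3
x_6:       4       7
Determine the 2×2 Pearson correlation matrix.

Step 1 — column means:
  mean(A) = (2 + 1 + 7 + 6 + 8 + 4) / 6 = 28/6 = 4.6667
  mean(B) = (1 + 8 + 2 + 2 + 3 + 7) / 6 = 23/6 = 3.8333

Step 2 — sample variances and covariances s[i,j] = (1/(n-1)) · Σ_k (x_{k,i} - mean_i) · (x_{k,j} - mean_j), with n-1 = 5:
  s[A,A] = ((-2.6667)·(-2.6667) + (-3.6667)·(-3.6667) + (2.3333)·(2.3333) + (1.3333)·(1.3333) + (3.3333)·(3.3333) + (-0.6667)·(-0.6667)) / 5 = 39.3333/5 = 7.8667
  s[A,B] = ((-2.6667)·(-2.8333) + (-3.6667)·(4.1667) + (2.3333)·(-1.8333) + (1.3333)·(-1.8333) + (3.3333)·(-0.8333) + (-0.6667)·(3.1667)) / 5 = -19.3333/5 = -3.8667
  s[B,B] = ((-2.8333)·(-2.8333) + (4.1667)·(4.1667) + (-1.8333)·(-1.8333) + (-1.8333)·(-1.8333) + (-0.8333)·(-0.8333) + (3.1667)·(3.1667)) / 5 = 42.8333/5 = 8.5667
  Sample standard deviations s_i = √(s[i,i]):
  s(A) = √(7.8667) = 2.8048
  s(B) = √(8.5667) = 2.9269

Step 3 — r_{ij} = s_{ij} / (s_i · s_j):
  r[A,A] = 1 (diagonal).
  r[A,B] = -3.8667 / (2.8048 · 2.9269) = -3.8667 / 8.2092 = -0.471
  r[B,B] = 1 (diagonal).

R is symmetric with unit diagonal. Assembling:

R = [[1, -0.471],
 [-0.471, 1]]


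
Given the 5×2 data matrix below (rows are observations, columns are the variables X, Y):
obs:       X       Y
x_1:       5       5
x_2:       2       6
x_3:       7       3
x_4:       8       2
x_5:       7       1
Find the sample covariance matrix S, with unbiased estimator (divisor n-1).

Step 1 — column means:
  mean(X) = (5 + 2 + 7 + 8 + 7) / 5 = 29/5 = 5.8
  mean(Y) = (5 + 6 + 3 + 2 + 1) / 5 = 17/5 = 3.4

Step 2 — sample covariance S[i,j] = (1/(n-1)) · Σ_k (x_{k,i} - mean_i) · (x_{k,j} - mean_j), with n-1 = 4.
  S[X,X] = ((-0.8)·(-0.8) + (-3.8)·(-3.8) + (1.2)·(1.2) + (2.2)·(2.2) + (1.2)·(1.2)) / 4 = 22.8/4 = 5.7
  S[X,Y] = ((-0.8)·(1.6) + (-3.8)·(2.6) + (1.2)·(-0.4) + (2.2)·(-1.4) + (1.2)·(-2.4)) / 4 = -17.6/4 = -4.4
  S[Y,Y] = ((1.6)·(1.6) + (2.6)·(2.6) + (-0.4)·(-0.4) + (-1.4)·(-1.4) + (-2.4)·(-2.4)) / 4 = 17.2/4 = 4.3

S is symmetric (S[j,i] = S[i,j]). Assembling:

S = [[5.7, -4.4],
 [-4.4, 4.3]]


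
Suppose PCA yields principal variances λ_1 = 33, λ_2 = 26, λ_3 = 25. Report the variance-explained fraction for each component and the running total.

Step 1 — total variance = trace(Sigma) = Σ λ_i = 33 + 26 + 25 = 84.

Step 2 — fraction explained by component i = λ_i / Σ λ:
  PC1: 33/84 = 0.3929
  PC2: 26/84 = 0.3095
  PC3: 25/84 = 0.2976

Step 3 — cumulative fraction after k components = (λ_1 + ... + λ_k) / Σ λ:
  k = 1: 33/84 = 0.3929
  k = 2: (33 + 26)/84 = 59/84 = 0.7024
  k = 3: (33 + 26 + 25)/84 = 84/84 = 1

Summary (fraction, with percent):

explained: PC1 0.3929 (39.29%), PC2 0.3095 (30.95%), PC3 0.2976 (29.76%);  cumulative: 0.3929, 0.7024, 1


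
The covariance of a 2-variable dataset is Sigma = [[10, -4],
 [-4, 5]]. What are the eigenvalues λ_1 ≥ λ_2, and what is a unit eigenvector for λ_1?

Step 1 — characteristic polynomial of 2×2 Sigma:
  det(Sigma - λI) = λ² - trace · λ + det = 0.
  trace = 10 + 5 = 15, det = 10·5 - (-4)² = 34.
Step 2 — discriminant:
  Δ = trace² - 4·det = 225 - 136 = 89.
Step 3 — eigenvalues:
  λ = (trace ± √Δ)/2 = (15 ± 9.434)/2,
  λ_1 = 12.217,  λ_2 = 2.783.

Step 4 — unit eigenvector for λ_1: solve (Sigma - λ_1 I)v = 0. First row:
  (10 - 12.217)·v_x + (-4)·v_y = 0, i.e. (-2.217)·v_x + (-4)·v_y = 0,
  so v ∝ (b, λ_1 - a) = (-4, 2.217); multiply by -1 so the first entry is positive: u = (4, -2.217).
  ||u|| = √((4)² + (-2.217)²) = √(20.915) ≈ 4.5733,
  v_1 = u/||u|| ≈ (0.8746, -0.4848) (||v_1|| = 1).

λ_1 = 12.217,  λ_2 = 2.783;  v_1 ≈ (0.8746, -0.4848)


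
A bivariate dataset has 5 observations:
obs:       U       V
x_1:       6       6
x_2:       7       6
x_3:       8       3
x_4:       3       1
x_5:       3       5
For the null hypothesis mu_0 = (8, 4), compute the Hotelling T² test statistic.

Step 1 — sample mean vector:
  mean(U) = (6 + 7 + 8 + 3 + 3) / 5 = 27/5 = 5.4
  mean(V) = (6 + 6 + 3 + 1 + 5) / 5 = 21/5 = 4.2
  x̄ = (5.4, 4.2),  deviation x̄ - mu_0 = (5.4, 4.2) - (8, 4) = (-2.6, 0.2).

Step 2 — sample covariance matrix, S[i,j] = (1/(n-1)) · Σ_k (x_{k,i} - mean_i) · (x_{k,j} - mean_j), divisor n-1 = 4:
  S[U,U] = ((0.6)·(0.6) + (1.6)·(1.6) + (2.6)·(2.6) + (-2.4)·(-2.4) + (-2.4)·(-2.4)) / 4 = 21.2/4 = 5.3
  S[U,V] = ((0.6)·(1.8) + (1.6)·(1.8) + (2.6)·(-1.2) + (-2.4)·(-3.2) + (-2.4)·(0.8)) / 4 = 6.6/4 = 1.65
  S[V,V] = ((1.8)·(1.8) + (1.8)·(1.8) + (-1.2)·(-1.2) + (-3.2)·(-3.2) + (0.8)·(0.8)) / 4 = 18.8/4 = 4.7
  S = [[5.3, 1.65],
 [1.65, 4.7]].

Step 3 — invert S. det(S) = 5.3·4.7 - (1.65)² = 22.1875.
  S^{-1} = (1/det) · [[d, -b], [-b, a]] = [[0.2118, -0.0744],
 [-0.0744, 0.2389]].

Step 4 — quadratic form (x̄ - mu_0)^T · S^{-1} · (x̄ - mu_0):
  S^{-1} · (x̄ - mu_0) = (-0.5656, 0.2411),
  (x̄ - mu_0)^T · [...] = (-2.6)·(-0.5656) + (0.2)·(0.2411) = 1.5189.

Step 5 — scale by n: T² = 5 · 1.5189 = 7.5944.

T² ≈ 7.5944


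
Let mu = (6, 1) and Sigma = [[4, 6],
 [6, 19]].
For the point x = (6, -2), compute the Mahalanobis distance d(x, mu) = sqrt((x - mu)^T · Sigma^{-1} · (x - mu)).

Step 1 — centre the observation: (x - mu) = (0, -3).

Step 2 — invert Sigma. det(Sigma) = 4·19 - (6)² = 40.
  Sigma^{-1} = (1/det) · [[d, -b], [-b, a]] = [[0.475, -0.15],
 [-0.15, 0.1]].

Step 3 — form the quadratic (x - mu)^T · Sigma^{-1} · (x - mu):
  Sigma^{-1} · (x - mu) = (0.45, -0.3).
  (x - mu)^T · [Sigma^{-1} · (x - mu)] = (0)·(0.45) + (-3)·(-0.3) = 0.9.

Step 4 — take square root: d = √(0.9) ≈ 0.9487.

d(x, mu) = √(0.9) ≈ 0.9487


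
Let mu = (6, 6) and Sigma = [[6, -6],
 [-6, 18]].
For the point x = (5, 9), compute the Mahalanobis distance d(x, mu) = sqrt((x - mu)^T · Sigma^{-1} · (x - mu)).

Step 1 — centre the observation: (x - mu) = (-1, 3).

Step 2 — invert Sigma. det(Sigma) = 6·18 - (-6)² = 72.
  Sigma^{-1} = (1/det) · [[d, -b], [-b, a]] = [[0.25, 0.0833],
 [0.0833, 0.0833]].

Step 3 — form the quadratic (x - mu)^T · Sigma^{-1} · (x - mu):
  Sigma^{-1} · (x - mu) = (0, 0.1667).
  (x - mu)^T · [Sigma^{-1} · (x - mu)] = (-1)·(0) + (3)·(0.1667) = 0.5.

Step 4 — take square root: d = √(0.5) ≈ 0.7071.

d(x, mu) = √(0.5) ≈ 0.7071


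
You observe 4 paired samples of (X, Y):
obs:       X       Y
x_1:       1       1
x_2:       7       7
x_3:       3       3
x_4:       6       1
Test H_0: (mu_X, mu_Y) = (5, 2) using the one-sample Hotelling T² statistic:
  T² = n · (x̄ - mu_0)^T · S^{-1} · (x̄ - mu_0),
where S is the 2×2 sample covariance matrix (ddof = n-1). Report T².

Step 1 — sample mean vector:
  mean(X) = (1 + 7 + 3 + 6) / 4 = 17/4 = 4.25
  mean(Y) = (1 + 7 + 3 + 1) / 4 = 12/4 = 3
  x̄ = (4.25, 3),  deviation x̄ - mu_0 = (4.25, 3) - (5, 2) = (-0.75, 1).

Step 2 — sample covariance matrix, S[i,j] = (1/(n-1)) · Σ_k (x_{k,i} - mean_i) · (x_{k,j} - mean_j), divisor n-1 = 3:
  S[X,X] = ((-3.25)·(-3.25) + (2.75)·(2.75) + (-1.25)·(-1.25) + (1.75)·(1.75)) / 3 = 22.75/3 = 7.5833
  S[X,Y] = ((-3.25)·(-2) + (2.75)·(4) + (-1.25)·(0) + (1.75)·(-2)) / 3 = 14/3 = 4.6667
  S[Y,Y] = ((-2)·(-2) + (4)·(4) + (0)·(0) + (-2)·(-2)) / 3 = 24/3 = 8
  S = [[7.5833, 4.6667],
 [4.6667, 8]].

Step 3 — invert S. det(S) = 7.5833·8 - (4.6667)² = 38.8889.
  S^{-1} = (1/det) · [[d, -b], [-b, a]] = [[0.2057, -0.12],
 [-0.12, 0.195]].

Step 4 — quadratic form (x̄ - mu_0)^T · S^{-1} · (x̄ - mu_0):
  S^{-1} · (x̄ - mu_0) = (-0.2743, 0.285),
  (x̄ - mu_0)^T · [...] = (-0.75)·(-0.2743) + (1)·(0.285) = 0.4907.

Step 5 — scale by n: T² = 4 · 0.4907 = 1.9629.

T² ≈ 1.9629


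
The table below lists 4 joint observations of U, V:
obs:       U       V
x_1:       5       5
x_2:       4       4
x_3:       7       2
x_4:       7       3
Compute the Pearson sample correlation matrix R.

Step 1 — column means:
  mean(U) = (5 + 4 + 7 + 7) / 4 = 23/4 = 5.75
  mean(V) = (5 + 4 + 2 + 3) / 4 = 14/4 = 3.5

Step 2 — sample variances and covariances s[i,j] = (1/(n-1)) · Σ_k (x_{k,i} - mean_i) · (x_{k,j} - mean_j), with n-1 = 3:
  s[U,U] = ((-0.75)·(-0.75) + (-1.75)·(-1.75) + (1.25)·(1.25) + (1.25)·(1.25)) / 3 = 6.75/3 = 2.25
  s[U,V] = ((-0.75)·(1.5) + (-1.75)·(0.5) + (1.25)·(-1.5) + (1.25)·(-0.5)) / 3 = -4.5/3 = -1.5
  s[V,V] = ((1.5)·(1.5) + (0.5)·(0.5) + (-1.5)·(-1.5) + (-0.5)·(-0.5)) / 3 = 5/3 = 1.6667
  Sample standard deviations s_i = √(s[i,i]):
  s(U) = √(2.25) = 1.5
  s(V) = √(1.6667) = 1.291

Step 3 — r_{ij} = s_{ij} / (s_i · s_j):
  r[U,U] = 1 (diagonal).
  r[U,V] = -1.5 / (1.5 · 1.291) = -1.5 / 1.9365 = -0.7746
  r[V,V] = 1 (diagonal).

R is symmetric with unit diagonal. Assembling:

R = [[1, -0.7746],
 [-0.7746, 1]]


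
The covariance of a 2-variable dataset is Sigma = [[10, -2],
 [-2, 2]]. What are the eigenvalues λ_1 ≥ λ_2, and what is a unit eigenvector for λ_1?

Step 1 — characteristic polynomial of 2×2 Sigma:
  det(Sigma - λI) = λ² - trace · λ + det = 0.
  trace = 10 + 2 = 12, det = 10·2 - (-2)² = 16.
Step 2 — discriminant:
  Δ = trace² - 4·det = 144 - 64 = 80.
Step 3 — eigenvalues:
  λ = (trace ± √Δ)/2 = (12 ± 8.9443)/2,
  λ_1 = 10.4721,  λ_2 = 1.5279.

Step 4 — unit eigenvector for λ_1: solve (Sigma - λ_1 I)v = 0. First row:
  (10 - 10.4721)·v_x + (-2)·v_y = 0, i.e. (-0.4721)·v_x + (-2)·v_y = 0,
  so v ∝ (b, λ_1 - a) = (-2, 0.4721); multiply by -1 so the first entry is positive: u = (2, -0.4721).
  ||u|| = √((2)² + (-0.4721)²) = √(4.2229) ≈ 2.055,
  v_1 = u/||u|| ≈ (0.9732, -0.2298) (||v_1|| = 1).

λ_1 = 10.4721,  λ_2 = 1.5279;  v_1 ≈ (0.9732, -0.2298)


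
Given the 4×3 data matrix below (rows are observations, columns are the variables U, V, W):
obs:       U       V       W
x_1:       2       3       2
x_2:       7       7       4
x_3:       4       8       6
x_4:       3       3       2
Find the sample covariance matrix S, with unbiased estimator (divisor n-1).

Step 1 — column means:
  mean(U) = (2 + 7 + 4 + 3) / 4 = 16/4 = 4
  mean(V) = (3 + 7 + 8 + 3) / 4 = 21/4 = 5.25
  mean(W) = (2 + 4 + 6 + 2) / 4 = 14/4 = 3.5

Step 2 — sample covariance S[i,j] = (1/(n-1)) · Σ_k (x_{k,i} - mean_i) · (x_{k,j} - mean_j), with n-1 = 3.
  S[U,U] = ((-2)·(-2) + (3)·(3) + (0)·(0) + (-1)·(-1)) / 3 = 14/3 = 4.6667
  S[U,V] = ((-2)·(-2.25) + (3)·(1.75) + (0)·(2.75) + (-1)·(-2.25)) / 3 = 12/3 = 4
  S[U,W] = ((-2)·(-1.5) + (3)·(0.5) + (0)·(2.5) + (-1)·(-1.5)) / 3 = 6/3 = 2
  S[V,V] = ((-2.25)·(-2.25) + (1.75)·(1.75) + (2.75)·(2.75) + (-2.25)·(-2.25)) / 3 = 20.75/3 = 6.9167
  S[V,W] = ((-2.25)·(-1.5) + (1.75)·(0.5) + (2.75)·(2.5) + (-2.25)·(-1.5)) / 3 = 14.5/3 = 4.8333
  S[W,W] = ((-1.5)·(-1.5) + (0.5)·(0.5) + (2.5)·(2.5) + (-1.5)·(-1.5)) / 3 = 11/3 = 3.6667

S is symmetric (S[j,i] = S[i,j]). Assembling:

S = [[4.6667, 4, 2],
 [4, 6.9167, 4.8333],
 [2, 4.8333, 3.6667]]


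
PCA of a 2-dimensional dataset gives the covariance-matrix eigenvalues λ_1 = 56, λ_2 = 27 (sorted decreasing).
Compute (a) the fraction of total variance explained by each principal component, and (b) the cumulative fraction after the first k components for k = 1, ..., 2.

Step 1 — total variance = trace(Sigma) = Σ λ_i = 56 + 27 = 83.

Step 2 — fraction explained by component i = λ_i / Σ λ:
  PC1: 56/83 = 0.6747
  PC2: 27/83 = 0.3253

Step 3 — cumulative fraction after k components = (λ_1 + ... + λ_k) / Σ λ:
  k = 1: 56/83 = 0.6747
  k = 2: (56 + 27)/83 = 83/83 = 1

Summary (fraction, with percent):

explained: PC1 0.6747 (67.47%), PC2 0.3253 (32.53%);  cumulative: 0.6747, 1


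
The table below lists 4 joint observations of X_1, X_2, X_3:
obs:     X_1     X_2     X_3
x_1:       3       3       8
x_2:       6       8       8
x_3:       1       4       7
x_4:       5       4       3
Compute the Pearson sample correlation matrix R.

Step 1 — column means:
  mean(X_1) = (3 + 6 + 1 + 5) / 4 = 15/4 = 3.75
  mean(X_2) = (3 + 8 + 4 + 4) / 4 = 19/4 = 4.75
  mean(X_3) = (8 + 8 + 7 + 3) / 4 = 26/4 = 6.5

Step 2 — sample variances and covariances s[i,j] = (1/(n-1)) · Σ_k (x_{k,i} - mean_i) · (x_{k,j} - mean_j), with n-1 = 3:
  s[X_1,X_1] = ((-0.75)·(-0.75) + (2.25)·(2.25) + (-2.75)·(-2.75) + (1.25)·(1.25)) / 3 = 14.75/3 = 4.9167
  s[X_1,X_2] = ((-0.75)·(-1.75) + (2.25)·(3.25) + (-2.75)·(-0.75) + (1.25)·(-0.75)) / 3 = 9.75/3 = 3.25
  s[X_1,X_3] = ((-0.75)·(1.5) + (2.25)·(1.5) + (-2.75)·(0.5) + (1.25)·(-3.5)) / 3 = -3.5/3 = -1.1667
  s[X_2,X_2] = ((-1.75)·(-1.75) + (3.25)·(3.25) + (-0.75)·(-0.75) + (-0.75)·(-0.75)) / 3 = 14.75/3 = 4.9167
  s[X_2,X_3] = ((-1.75)·(1.5) + (3.25)·(1.5) + (-0.75)·(0.5) + (-0.75)·(-3.5)) / 3 = 4.5/3 = 1.5
  s[X_3,X_3] = ((1.5)·(1.5) + (1.5)·(1.5) + (0.5)·(0.5) + (-3.5)·(-3.5)) / 3 = 17/3 = 5.6667
  Sample standard deviations s_i = √(s[i,i]):
  s(X_1) = √(4.9167) = 2.2174
  s(X_2) = √(4.9167) = 2.2174
  s(X_3) = √(5.6667) = 2.3805

Step 3 — r_{ij} = s_{ij} / (s_i · s_j):
  r[X_1,X_1] = 1 (diagonal).
  r[X_1,X_2] = 3.25 / (2.2174 · 2.2174) = 3.25 / 4.9167 = 0.661
  r[X_1,X_3] = -1.1667 / (2.2174 · 2.3805) = -1.1667 / 5.2784 = -0.221
  r[X_2,X_2] = 1 (diagonal).
  r[X_2,X_3] = 1.5 / (2.2174 · 2.3805) = 1.5 / 5.2784 = 0.2842
  r[X_3,X_3] = 1 (diagonal).

R is symmetric with unit diagonal. Assembling:

R = [[1, 0.661, -0.221],
 [0.661, 1, 0.2842],
 [-0.221, 0.2842, 1]]


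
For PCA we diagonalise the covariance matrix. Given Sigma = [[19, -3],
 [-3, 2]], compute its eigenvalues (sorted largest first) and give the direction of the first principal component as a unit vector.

Step 1 — characteristic polynomial of 2×2 Sigma:
  det(Sigma - λI) = λ² - trace · λ + det = 0.
  trace = 19 + 2 = 21, det = 19·2 - (-3)² = 29.
Step 2 — discriminant:
  Δ = trace² - 4·det = 441 - 116 = 325.
Step 3 — eigenvalues:
  λ = (trace ± √Δ)/2 = (21 ± 18.0278)/2,
  λ_1 = 19.5139,  λ_2 = 1.4861.

Step 4 — unit eigenvector for λ_1: solve (Sigma - λ_1 I)v = 0. First row:
  (19 - 19.5139)·v_x + (-3)·v_y = 0, i.e. (-0.5139)·v_x + (-3)·v_y = 0,
  so v ∝ (b, λ_1 - a) = (-3, 0.5139); multiply by -1 so the first entry is positive: u = (3, -0.5139).
  ||u|| = √((3)² + (-0.5139)²) = √(9.2641) ≈ 3.0437,
  v_1 = u/||u|| ≈ (0.9856, -0.1688) (||v_1|| = 1).

λ_1 = 19.5139,  λ_2 = 1.4861;  v_1 ≈ (0.9856, -0.1688)


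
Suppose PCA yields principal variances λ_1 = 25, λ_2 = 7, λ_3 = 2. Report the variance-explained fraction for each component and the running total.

Step 1 — total variance = trace(Sigma) = Σ λ_i = 25 + 7 + 2 = 34.

Step 2 — fraction explained by component i = λ_i / Σ λ:
  PC1: 25/34 = 0.7353
  PC2: 7/34 = 0.2059
  PC3: 2/34 = 0.0588

Step 3 — cumulative fraction after k components = (λ_1 + ... + λ_k) / Σ λ:
  k = 1: 25/34 = 0.7353
  k = 2: (25 + 7)/34 = 32/34 = 0.9412
  k = 3: (25 + 7 + 2)/34 = 34/34 = 1

Summary (fraction, with percent):

explained: PC1 0.7353 (73.53%), PC2 0.2059 (20.59%), PC3 0.0588 (5.88%);  cumulative: 0.7353, 0.9412, 1


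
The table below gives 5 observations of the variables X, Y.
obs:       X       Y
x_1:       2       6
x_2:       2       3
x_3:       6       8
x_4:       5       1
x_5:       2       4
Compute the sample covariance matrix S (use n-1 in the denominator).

Step 1 — column means:
  mean(X) = (2 + 2 + 6 + 5 + 2) / 5 = 17/5 = 3.4
  mean(Y) = (6 + 3 + 8 + 1 + 4) / 5 = 22/5 = 4.4

Step 2 — sample covariance S[i,j] = (1/(n-1)) · Σ_k (x_{k,i} - mean_i) · (x_{k,j} - mean_j), with n-1 = 4.
  S[X,X] = ((-1.4)·(-1.4) + (-1.4)·(-1.4) + (2.6)·(2.6) + (1.6)·(1.6) + (-1.4)·(-1.4)) / 4 = 15.2/4 = 3.8
  S[X,Y] = ((-1.4)·(1.6) + (-1.4)·(-1.4) + (2.6)·(3.6) + (1.6)·(-3.4) + (-1.4)·(-0.4)) / 4 = 4.2/4 = 1.05
  S[Y,Y] = ((1.6)·(1.6) + (-1.4)·(-1.4) + (3.6)·(3.6) + (-3.4)·(-3.4) + (-0.4)·(-0.4)) / 4 = 29.2/4 = 7.3

S is symmetric (S[j,i] = S[i,j]). Assembling:

S = [[3.8, 1.05],
 [1.05, 7.3]]


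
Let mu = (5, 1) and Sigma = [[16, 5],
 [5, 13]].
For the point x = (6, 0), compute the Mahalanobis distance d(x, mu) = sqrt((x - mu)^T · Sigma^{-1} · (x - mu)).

Step 1 — centre the observation: (x - mu) = (1, -1).

Step 2 — invert Sigma. det(Sigma) = 16·13 - (5)² = 183.
  Sigma^{-1} = (1/det) · [[d, -b], [-b, a]] = [[0.071, -0.0273],
 [-0.0273, 0.0874]].

Step 3 — form the quadratic (x - mu)^T · Sigma^{-1} · (x - mu):
  Sigma^{-1} · (x - mu) = (0.0984, -0.1148).
  (x - mu)^T · [Sigma^{-1} · (x - mu)] = (1)·(0.0984) + (-1)·(-0.1148) = 0.2131.

Step 4 — take square root: d = √(0.2131) ≈ 0.4616.

d(x, mu) = √(0.2131) ≈ 0.4616


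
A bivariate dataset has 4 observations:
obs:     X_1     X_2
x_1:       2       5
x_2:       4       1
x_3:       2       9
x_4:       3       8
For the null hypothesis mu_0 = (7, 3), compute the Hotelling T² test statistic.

Step 1 — sample mean vector:
  mean(X_1) = (2 + 4 + 2 + 3) / 4 = 11/4 = 2.75
  mean(X_2) = (5 + 1 + 9 + 8) / 4 = 23/4 = 5.75
  x̄ = (2.75, 5.75),  deviation x̄ - mu_0 = (2.75, 5.75) - (7, 3) = (-4.25, 2.75).

Step 2 — sample covariance matrix, S[i,j] = (1/(n-1)) · Σ_k (x_{k,i} - mean_i) · (x_{k,j} - mean_j), divisor n-1 = 3:
  S[X_1,X_1] = ((-0.75)·(-0.75) + (1.25)·(1.25) + (-0.75)·(-0.75) + (0.25)·(0.25)) / 3 = 2.75/3 = 0.9167
  S[X_1,X_2] = ((-0.75)·(-0.75) + (1.25)·(-4.75) + (-0.75)·(3.25) + (0.25)·(2.25)) / 3 = -7.25/3 = -2.4167
  S[X_2,X_2] = ((-0.75)·(-0.75) + (-4.75)·(-4.75) + (3.25)·(3.25) + (2.25)·(2.25)) / 3 = 38.75/3 = 12.9167
  S = [[0.9167, -2.4167],
 [-2.4167, 12.9167]].

Step 3 — invert S. det(S) = 0.9167·12.9167 - (-2.4167)² = 6.
  S^{-1} = (1/det) · [[d, -b], [-b, a]] = [[2.1528, 0.4028],
 [0.4028, 0.1528]].

Step 4 — quadratic form (x̄ - mu_0)^T · S^{-1} · (x̄ - mu_0):
  S^{-1} · (x̄ - mu_0) = (-8.0417, -1.2917),
  (x̄ - mu_0)^T · [...] = (-4.25)·(-8.0417) + (2.75)·(-1.2917) = 30.625.

Step 5 — scale by n: T² = 4 · 30.625 = 122.5.

T² ≈ 122.5


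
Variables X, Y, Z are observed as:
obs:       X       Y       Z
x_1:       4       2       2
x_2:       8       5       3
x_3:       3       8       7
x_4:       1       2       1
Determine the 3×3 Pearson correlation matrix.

Step 1 — column means:
  mean(X) = (4 + 8 + 3 + 1) / 4 = 16/4 = 4
  mean(Y) = (2 + 5 + 8 + 2) / 4 = 17/4 = 4.25
  mean(Z) = (2 + 3 + 7 + 1) / 4 = 13/4 = 3.25

Step 2 — sample variances and covariances s[i,j] = (1/(n-1)) · Σ_k (x_{k,i} - mean_i) · (x_{k,j} - mean_j), with n-1 = 3:
  s[X,X] = ((0)·(0) + (4)·(4) + (-1)·(-1) + (-3)·(-3)) / 3 = 26/3 = 8.6667
  s[X,Y] = ((0)·(-2.25) + (4)·(0.75) + (-1)·(3.75) + (-3)·(-2.25)) / 3 = 6/3 = 2
  s[X,Z] = ((0)·(-1.25) + (4)·(-0.25) + (-1)·(3.75) + (-3)·(-2.25)) / 3 = 2/3 = 0.6667
  s[Y,Y] = ((-2.25)·(-2.25) + (0.75)·(0.75) + (3.75)·(3.75) + (-2.25)·(-2.25)) / 3 = 24.75/3 = 8.25
  s[Y,Z] = ((-2.25)·(-1.25) + (0.75)·(-0.25) + (3.75)·(3.75) + (-2.25)·(-2.25)) / 3 = 21.75/3 = 7.25
  s[Z,Z] = ((-1.25)·(-1.25) + (-0.25)·(-0.25) + (3.75)·(3.75) + (-2.25)·(-2.25)) / 3 = 20.75/3 = 6.9167
  Sample standard deviations s_i = √(s[i,i]):
  s(X) = √(8.6667) = 2.9439
  s(Y) = √(8.25) = 2.8723
  s(Z) = √(6.9167) = 2.63

Step 3 — r_{ij} = s_{ij} / (s_i · s_j):
  r[X,X] = 1 (diagonal).
  r[X,Y] = 2 / (2.9439 · 2.8723) = 2 / 8.4558 = 0.2365
  r[X,Z] = 0.6667 / (2.9439 · 2.63) = 0.6667 / 7.7424 = 0.0861
  r[Y,Y] = 1 (diagonal).
  r[Y,Z] = 7.25 / (2.8723 · 2.63) = 7.25 / 7.554 = 0.9598
  r[Z,Z] = 1 (diagonal).

R is symmetric with unit diagonal. Assembling:

R = [[1, 0.2365, 0.0861],
 [0.2365, 1, 0.9598],
 [0.0861, 0.9598, 1]]


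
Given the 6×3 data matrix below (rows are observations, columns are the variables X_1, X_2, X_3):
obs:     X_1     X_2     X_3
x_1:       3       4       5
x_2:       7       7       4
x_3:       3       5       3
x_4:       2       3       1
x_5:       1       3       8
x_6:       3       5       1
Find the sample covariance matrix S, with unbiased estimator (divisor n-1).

Step 1 — column means:
  mean(X_1) = (3 + 7 + 3 + 2 + 1 + 3) / 6 = 19/6 = 3.1667
  mean(X_2) = (4 + 7 + 5 + 3 + 3 + 5) / 6 = 27/6 = 4.5
  mean(X_3) = (5 + 4 + 3 + 1 + 8 + 1) / 6 = 22/6 = 3.6667

Step 2 — sample covariance S[i,j] = (1/(n-1)) · Σ_k (x_{k,i} - mean_i) · (x_{k,j} - mean_j), with n-1 = 5.
  S[X_1,X_1] = ((-0.1667)·(-0.1667) + (3.8333)·(3.8333) + (-0.1667)·(-0.1667) + (-1.1667)·(-1.1667) + (-2.1667)·(-2.1667) + (-0.1667)·(-0.1667)) / 5 = 20.8333/5 = 4.1667
  S[X_1,X_2] = ((-0.1667)·(-0.5) + (3.8333)·(2.5) + (-0.1667)·(0.5) + (-1.1667)·(-1.5) + (-2.1667)·(-1.5) + (-0.1667)·(0.5)) / 5 = 14.5/5 = 2.9
  S[X_1,X_3] = ((-0.1667)·(1.3333) + (3.8333)·(0.3333) + (-0.1667)·(-0.6667) + (-1.1667)·(-2.6667) + (-2.1667)·(4.3333) + (-0.1667)·(-2.6667)) / 5 = -4.6667/5 = -0.9333
  S[X_2,X_2] = ((-0.5)·(-0.5) + (2.5)·(2.5) + (0.5)·(0.5) + (-1.5)·(-1.5) + (-1.5)·(-1.5) + (0.5)·(0.5)) / 5 = 11.5/5 = 2.3
  S[X_2,X_3] = ((-0.5)·(1.3333) + (2.5)·(0.3333) + (0.5)·(-0.6667) + (-1.5)·(-2.6667) + (-1.5)·(4.3333) + (0.5)·(-2.6667)) / 5 = -4/5 = -0.8
  S[X_3,X_3] = ((1.3333)·(1.3333) + (0.3333)·(0.3333) + (-0.6667)·(-0.6667) + (-2.6667)·(-2.6667) + (4.3333)·(4.3333) + (-2.6667)·(-2.6667)) / 5 = 35.3333/5 = 7.0667

S is symmetric (S[j,i] = S[i,j]). Assembling:

S = [[4.1667, 2.9, -0.9333],
 [2.9, 2.3, -0.8],
 [-0.9333, -0.8, 7.0667]]


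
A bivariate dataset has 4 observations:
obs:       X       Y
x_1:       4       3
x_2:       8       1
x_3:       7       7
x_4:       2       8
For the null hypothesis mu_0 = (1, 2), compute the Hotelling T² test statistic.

Step 1 — sample mean vector:
  mean(X) = (4 + 8 + 7 + 2) / 4 = 21/4 = 5.25
  mean(Y) = (3 + 1 + 7 + 8) / 4 = 19/4 = 4.75
  x̄ = (5.25, 4.75),  deviation x̄ - mu_0 = (5.25, 4.75) - (1, 2) = (4.25, 2.75).

Step 2 — sample covariance matrix, S[i,j] = (1/(n-1)) · Σ_k (x_{k,i} - mean_i) · (x_{k,j} - mean_j), divisor n-1 = 3:
  S[X,X] = ((-1.25)·(-1.25) + (2.75)·(2.75) + (1.75)·(1.75) + (-3.25)·(-3.25)) / 3 = 22.75/3 = 7.5833
  S[X,Y] = ((-1.25)·(-1.75) + (2.75)·(-3.75) + (1.75)·(2.25) + (-3.25)·(3.25)) / 3 = -14.75/3 = -4.9167
  S[Y,Y] = ((-1.75)·(-1.75) + (-3.75)·(-3.75) + (2.25)·(2.25) + (3.25)·(3.25)) / 3 = 32.75/3 = 10.9167
  S = [[7.5833, -4.9167],
 [-4.9167, 10.9167]].

Step 3 — invert S. det(S) = 7.5833·10.9167 - (-4.9167)² = 58.6111.
  S^{-1} = (1/det) · [[d, -b], [-b, a]] = [[0.1863, 0.0839],
 [0.0839, 0.1294]].

Step 4 — quadratic form (x̄ - mu_0)^T · S^{-1} · (x̄ - mu_0):
  S^{-1} · (x̄ - mu_0) = (1.0223, 0.7123),
  (x̄ - mu_0)^T · [...] = (4.25)·(1.0223) + (2.75)·(0.7123) = 6.3036.

Step 5 — scale by n: T² = 4 · 6.3036 = 25.2142.

T² ≈ 25.2142


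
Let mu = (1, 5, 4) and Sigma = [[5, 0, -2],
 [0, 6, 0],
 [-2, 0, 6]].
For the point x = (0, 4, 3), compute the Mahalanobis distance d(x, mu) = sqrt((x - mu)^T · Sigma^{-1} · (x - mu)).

Step 1 — centre the observation: (x - mu) = (-1, -1, -1).

Step 2 — invert Sigma (cofactor / det for 3×3, or solve directly):
  Sigma^{-1} = [[0.2308, 0, 0.0769],
 [0, 0.1667, 0],
 [0.0769, 0, 0.1923]].

Step 3 — form the quadratic (x - mu)^T · Sigma^{-1} · (x - mu):
  Sigma^{-1} · (x - mu) = (-0.3077, -0.1667, -0.2692).
  (x - mu)^T · [Sigma^{-1} · (x - mu)] = (-1)·(-0.3077) + (-1)·(-0.1667) + (-1)·(-0.2692) = 0.7436.

Step 4 — take square root: d = √(0.7436) ≈ 0.8623.

d(x, mu) = √(0.7436) ≈ 0.8623


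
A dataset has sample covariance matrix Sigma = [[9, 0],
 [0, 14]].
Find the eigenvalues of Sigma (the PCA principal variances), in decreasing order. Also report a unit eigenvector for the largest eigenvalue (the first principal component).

Step 1 — characteristic polynomial of 2×2 Sigma:
  det(Sigma - λI) = λ² - trace · λ + det = 0.
  trace = 9 + 14 = 23, det = 9·14 - (0)² = 126.
Step 2 — discriminant:
  Δ = trace² - 4·det = 529 - 504 = 25.
Step 3 — eigenvalues:
  λ = (trace ± √Δ)/2 = (23 ± 5)/2,
  λ_1 = 14,  λ_2 = 9.

Step 4 — unit eigenvector for λ_1: Sigma is diagonal, so its eigenvectors are the coordinate axes. λ_1 = 14 is the diagonal entry on the second coordinate axis, hence
  v_1 = (0, 1) (||v_1|| = 1).

λ_1 = 14,  λ_2 = 9;  v_1 ≈ (0, 1)
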